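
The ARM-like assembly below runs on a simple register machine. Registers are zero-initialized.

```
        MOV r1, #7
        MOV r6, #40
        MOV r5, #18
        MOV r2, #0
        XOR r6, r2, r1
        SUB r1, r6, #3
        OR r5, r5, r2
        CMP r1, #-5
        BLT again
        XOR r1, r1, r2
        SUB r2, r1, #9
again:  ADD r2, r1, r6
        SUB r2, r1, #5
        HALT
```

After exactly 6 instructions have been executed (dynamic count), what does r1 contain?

after MOV r1, #7: r1=7
after MOV r6, #40: r6=40
after MOV r5, #18: r5=18
after MOV r2, #0: r2=0
after XOR r6, r2, r1: r6=0^7=7
after SUB r1, r6, #3: r1=7-3=4
After step 6: r1 = 4.

4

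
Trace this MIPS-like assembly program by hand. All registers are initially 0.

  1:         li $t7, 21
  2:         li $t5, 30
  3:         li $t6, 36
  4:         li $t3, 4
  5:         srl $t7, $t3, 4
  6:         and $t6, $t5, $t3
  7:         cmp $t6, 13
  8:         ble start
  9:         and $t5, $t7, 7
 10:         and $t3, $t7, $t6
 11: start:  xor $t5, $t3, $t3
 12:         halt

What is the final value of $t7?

0

li $t7, 21 → $t7=21
li $t5, 30 → $t5=30
li $t6, 36 → $t6=36
li $t3, 4 → $t3=4
srl $t7, $t3, 4 → $t7=4>>4=0
and $t6, $t5, $t3 → $t6=30&4=4
cmp $t6, 13  (cmp 4,13)
ble start: taken
xor $t5, $t3, $t3 → $t5=4^4=0
halt.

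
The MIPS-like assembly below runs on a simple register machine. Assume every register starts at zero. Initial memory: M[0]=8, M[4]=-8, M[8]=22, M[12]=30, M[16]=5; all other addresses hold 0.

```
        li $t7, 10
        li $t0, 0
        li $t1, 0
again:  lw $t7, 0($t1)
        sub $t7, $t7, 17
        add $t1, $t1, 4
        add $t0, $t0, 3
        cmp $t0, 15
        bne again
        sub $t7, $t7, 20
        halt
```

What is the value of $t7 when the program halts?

$t7=10
$t0=0
$t1=0
$t7=M[0]=8
$t7=8-17=-9
$t1=0+4=4
$t0=0+3=3
cmp $t0, 15  (cmp 3,15)
bne again: taken
$t7=M[4]=-8
$t7=(-8)-17=-25
$t1=4+4=8
$t0=3+3=6
cmp $t0, 15  (cmp 6,15)
bne again: taken
$t7=M[8]=22
$t7=22-17=5
$t1=8+4=12
$t0=6+3=9
cmp $t0, 15  (cmp 9,15)
bne again: taken
$t7=M[12]=30
$t7=30-17=13
$t1=12+4=16
$t0=9+3=12
cmp $t0, 15  (cmp 12,15)
bne again: taken
$t7=M[16]=5
$t7=5-17=-12
$t1=16+4=20
$t0=12+3=15
cmp $t0, 15  (cmp 15,15)
bne again: not taken
$t7=(-12)-20=-32
halt.

-32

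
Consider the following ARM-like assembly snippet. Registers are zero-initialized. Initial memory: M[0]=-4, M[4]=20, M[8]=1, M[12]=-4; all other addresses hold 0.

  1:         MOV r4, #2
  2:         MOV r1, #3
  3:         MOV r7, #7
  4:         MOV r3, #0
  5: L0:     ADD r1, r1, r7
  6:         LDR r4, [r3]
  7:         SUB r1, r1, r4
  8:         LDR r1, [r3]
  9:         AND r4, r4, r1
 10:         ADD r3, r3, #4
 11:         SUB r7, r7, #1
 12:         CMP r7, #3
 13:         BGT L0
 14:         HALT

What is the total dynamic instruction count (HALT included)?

41

MOV r4, #2 → r4=2
MOV r1, #3 → r1=3
MOV r7, #7 → r7=7
MOV r3, #0 → r3=0
ADD r1, r1, r7 → r1=3+7=10
LDR r4, [r3] → r4=M[0]=-4
SUB r1, r1, r4 → r1=10-(-4)=14
LDR r1, [r3] → r1=M[0]=-4
AND r4, r4, r1 → r4=(-4)&(-4)=-4
ADD r3, r3, #4 → r3=0+4=4
SUB r7, r7, #1 → r7=7-1=6
CMP r7, #3  (cmp 6,3)
BGT L0: taken
ADD r1, r1, r7 → r1=(-4)+6=2
LDR r4, [r3] → r4=M[4]=20
SUB r1, r1, r4 → r1=2-20=-18
LDR r1, [r3] → r1=M[4]=20
AND r4, r4, r1 → r4=20&20=20
ADD r3, r3, #4 → r3=4+4=8
SUB r7, r7, #1 → r7=6-1=5
CMP r7, #3  (cmp 5,3)
BGT L0: taken
ADD r1, r1, r7 → r1=20+5=25
LDR r4, [r3] → r4=M[8]=1
SUB r1, r1, r4 → r1=25-1=24
LDR r1, [r3] → r1=M[8]=1
AND r4, r4, r1 → r4=1&1=1
ADD r3, r3, #4 → r3=8+4=12
SUB r7, r7, #1 → r7=5-1=4
CMP r7, #3  (cmp 4,3)
BGT L0: taken
ADD r1, r1, r7 → r1=1+4=5
LDR r4, [r3] → r4=M[12]=-4
SUB r1, r1, r4 → r1=5-(-4)=9
LDR r1, [r3] → r1=M[12]=-4
AND r4, r4, r1 → r4=(-4)&(-4)=-4
ADD r3, r3, #4 → r3=12+4=16
SUB r7, r7, #1 → r7=4-1=3
CMP r7, #3  (cmp 3,3)
BGT L0: not taken
halt.
Total executed instructions: 41.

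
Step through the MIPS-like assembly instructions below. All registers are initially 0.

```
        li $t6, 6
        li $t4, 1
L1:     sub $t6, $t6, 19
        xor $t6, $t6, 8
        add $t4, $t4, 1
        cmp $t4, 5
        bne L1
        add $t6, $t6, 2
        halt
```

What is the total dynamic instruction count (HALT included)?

li $t6, 6 → $t6=6
li $t4, 1 → $t4=1
sub $t6, $t6, 19 → $t6=6-19=-13
xor $t6, $t6, 8 → $t6=(-13)^8=-5
add $t4, $t4, 1 → $t4=1+1=2
cmp $t4, 5  (cmp 2,5)
bne L1: taken
sub $t6, $t6, 19 → $t6=(-5)-19=-24
xor $t6, $t6, 8 → $t6=(-24)^8=-32
add $t4, $t4, 1 → $t4=2+1=3
cmp $t4, 5  (cmp 3,5)
bne L1: taken
sub $t6, $t6, 19 → $t6=(-32)-19=-51
xor $t6, $t6, 8 → $t6=(-51)^8=-59
add $t4, $t4, 1 → $t4=3+1=4
cmp $t4, 5  (cmp 4,5)
bne L1: taken
sub $t6, $t6, 19 → $t6=(-59)-19=-78
xor $t6, $t6, 8 → $t6=(-78)^8=-70
add $t4, $t4, 1 → $t4=4+1=5
cmp $t4, 5  (cmp 5,5)
bne L1: not taken
add $t6, $t6, 2 → $t6=(-70)+2=-68
halt.
Total executed instructions: 24.

24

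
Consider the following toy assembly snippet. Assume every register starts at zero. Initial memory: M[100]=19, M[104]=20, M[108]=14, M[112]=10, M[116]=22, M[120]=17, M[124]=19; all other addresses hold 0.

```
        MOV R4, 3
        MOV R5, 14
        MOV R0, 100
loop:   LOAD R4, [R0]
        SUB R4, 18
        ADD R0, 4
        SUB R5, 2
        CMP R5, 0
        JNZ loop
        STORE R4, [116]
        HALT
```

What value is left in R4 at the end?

1

MOV R4, 3 → R4=3
MOV R5, 14 → R5=14
MOV R0, 100 → R0=100
LOAD R4, [R0] → R4=M[100]=19
SUB R4, 18 → R4=19-18=1
ADD R0, 4 → R0=100+4=104
SUB R5, 2 → R5=14-2=12
CMP R5, 0  (cmp 12,0)
JNZ loop: taken
LOAD R4, [R0] → R4=M[104]=20
SUB R4, 18 → R4=20-18=2
ADD R0, 4 → R0=104+4=108
SUB R5, 2 → R5=12-2=10
CMP R5, 0  (cmp 10,0)
JNZ loop: taken
LOAD R4, [R0] → R4=M[108]=14
SUB R4, 18 → R4=14-18=-4
ADD R0, 4 → R0=108+4=112
SUB R5, 2 → R5=10-2=8
CMP R5, 0  (cmp 8,0)
JNZ loop: taken
LOAD R4, [R0] → R4=M[112]=10
SUB R4, 18 → R4=10-18=-8
ADD R0, 4 → R0=112+4=116
SUB R5, 2 → R5=8-2=6
CMP R5, 0  (cmp 6,0)
JNZ loop: taken
LOAD R4, [R0] → R4=M[116]=22
SUB R4, 18 → R4=22-18=4
ADD R0, 4 → R0=116+4=120
SUB R5, 2 → R5=6-2=4
CMP R5, 0  (cmp 4,0)
JNZ loop: taken
LOAD R4, [R0] → R4=M[120]=17
SUB R4, 18 → R4=17-18=-1
ADD R0, 4 → R0=120+4=124
SUB R5, 2 → R5=4-2=2
CMP R5, 0  (cmp 2,0)
JNZ loop: taken
LOAD R4, [R0] → R4=M[124]=19
SUB R4, 18 → R4=19-18=1
ADD R0, 4 → R0=124+4=128
SUB R5, 2 → R5=2-2=0
CMP R5, 0  (cmp 0,0)
JNZ loop: not taken
STORE R4, [116] → M[116]=1
halt.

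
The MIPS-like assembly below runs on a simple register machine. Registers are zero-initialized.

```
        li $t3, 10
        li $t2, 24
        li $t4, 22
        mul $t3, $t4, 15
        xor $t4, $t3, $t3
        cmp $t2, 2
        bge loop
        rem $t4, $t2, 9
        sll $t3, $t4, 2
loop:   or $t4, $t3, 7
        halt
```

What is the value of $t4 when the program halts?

li $t3, 10 → $t3=10
li $t2, 24 → $t2=24
li $t4, 22 → $t4=22
mul $t3, $t4, 15 → $t3=22*15=330
xor $t4, $t3, $t3 → $t4=330^330=0
cmp $t2, 2  (cmp 24,2)
bge loop: taken
or $t4, $t3, 7 → $t4=330|7=335
halt.

335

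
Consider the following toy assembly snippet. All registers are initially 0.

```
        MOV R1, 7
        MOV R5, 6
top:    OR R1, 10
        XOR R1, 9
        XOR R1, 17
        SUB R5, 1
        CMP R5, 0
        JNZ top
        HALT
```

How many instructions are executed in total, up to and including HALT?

R1=7
R5=6
R1=7|10=15
R1=15^9=6
R1=6^17=23
R5=6-1=5
CMP R5, 0  (cmp 5,0)
JNZ top: taken
R1=23|10=31
R1=31^9=22
R1=22^17=7
R5=5-1=4
CMP R5, 0  (cmp 4,0)
JNZ top: taken
R1=7|10=15
R1=15^9=6
R1=6^17=23
R5=4-1=3
CMP R5, 0  (cmp 3,0)
JNZ top: taken
R1=23|10=31
R1=31^9=22
R1=22^17=7
R5=3-1=2
CMP R5, 0  (cmp 2,0)
JNZ top: taken
R1=7|10=15
R1=15^9=6
R1=6^17=23
R5=2-1=1
CMP R5, 0  (cmp 1,0)
JNZ top: taken
R1=23|10=31
R1=31^9=22
R1=22^17=7
R5=1-1=0
CMP R5, 0  (cmp 0,0)
JNZ top: not taken
halt.
Total executed instructions: 39.

39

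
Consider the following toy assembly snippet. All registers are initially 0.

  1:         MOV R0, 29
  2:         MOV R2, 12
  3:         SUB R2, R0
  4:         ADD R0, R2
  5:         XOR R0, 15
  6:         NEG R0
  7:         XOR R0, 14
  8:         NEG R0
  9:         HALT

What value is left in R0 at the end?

13

MOV R0, 29 → R0=29
MOV R2, 12 → R2=12
SUB R2, R0 → R2=12-29=-17
ADD R0, R2 → R0=29+(-17)=12
XOR R0, 15 → R0=12^15=3
NEG R0 → R0=-(3)=-3
XOR R0, 14 → R0=(-3)^14=-13
NEG R0 → R0=-(-13)=13
halt.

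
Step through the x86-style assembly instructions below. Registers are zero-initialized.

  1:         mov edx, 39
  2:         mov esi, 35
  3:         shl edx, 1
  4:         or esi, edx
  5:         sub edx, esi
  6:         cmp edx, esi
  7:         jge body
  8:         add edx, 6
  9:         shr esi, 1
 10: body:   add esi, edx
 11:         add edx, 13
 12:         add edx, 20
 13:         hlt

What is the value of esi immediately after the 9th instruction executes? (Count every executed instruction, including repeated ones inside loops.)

55

after mov edx, 39: edx=39
after mov esi, 35: esi=35
after shl edx, 1: edx=39<<1=78
after or esi, edx: esi=35|78=111
after sub edx, esi: edx=78-111=-33
cmp edx, esi  (cmp -33,111)
jge body: not taken
after add edx, 6: edx=(-33)+6=-27
after shr esi, 1: esi=111>>1=55
After step 9: esi = 55.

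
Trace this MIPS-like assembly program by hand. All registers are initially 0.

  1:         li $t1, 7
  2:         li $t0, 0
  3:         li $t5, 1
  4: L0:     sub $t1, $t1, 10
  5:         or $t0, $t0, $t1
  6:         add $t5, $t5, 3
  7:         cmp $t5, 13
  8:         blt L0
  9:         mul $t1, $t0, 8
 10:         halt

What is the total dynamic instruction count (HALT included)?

after li $t1, 7: $t1=7
after li $t0, 0: $t0=0
after li $t5, 1: $t5=1
after sub $t1, $t1, 10: $t1=7-10=-3
after or $t0, $t0, $t1: $t0=0|(-3)=-3
after add $t5, $t5, 3: $t5=1+3=4
cmp $t5, 13  (cmp 4,13)
blt L0: taken
after sub $t1, $t1, 10: $t1=(-3)-10=-13
after or $t0, $t0, $t1: $t0=(-3)|(-13)=-1
after add $t5, $t5, 3: $t5=4+3=7
cmp $t5, 13  (cmp 7,13)
blt L0: taken
after sub $t1, $t1, 10: $t1=(-13)-10=-23
after or $t0, $t0, $t1: $t0=(-1)|(-23)=-1
after add $t5, $t5, 3: $t5=7+3=10
cmp $t5, 13  (cmp 10,13)
blt L0: taken
after sub $t1, $t1, 10: $t1=(-23)-10=-33
after or $t0, $t0, $t1: $t0=(-1)|(-33)=-1
after add $t5, $t5, 3: $t5=10+3=13
cmp $t5, 13  (cmp 13,13)
blt L0: not taken
after mul $t1, $t0, 8: $t1=(-1)*8=-8
halt.
Total executed instructions: 25.

25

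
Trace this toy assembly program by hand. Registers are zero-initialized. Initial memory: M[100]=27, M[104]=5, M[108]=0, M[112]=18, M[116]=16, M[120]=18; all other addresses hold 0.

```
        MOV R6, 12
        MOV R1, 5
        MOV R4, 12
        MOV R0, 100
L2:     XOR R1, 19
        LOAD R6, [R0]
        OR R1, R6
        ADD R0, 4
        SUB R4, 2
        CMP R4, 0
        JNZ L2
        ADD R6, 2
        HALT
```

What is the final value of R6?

20

R6=12
R1=5
R4=12
R0=100
R1=5^19=22
R6=M[100]=27
R1=22|27=31
R0=100+4=104
R4=12-2=10
CMP R4, 0  (cmp 10,0)
JNZ L2: taken
R1=31^19=12
R6=M[104]=5
R1=12|5=13
R0=104+4=108
R4=10-2=8
CMP R4, 0  (cmp 8,0)
JNZ L2: taken
R1=13^19=30
R6=M[108]=0
R1=30|0=30
R0=108+4=112
R4=8-2=6
CMP R4, 0  (cmp 6,0)
JNZ L2: taken
R1=30^19=13
R6=M[112]=18
R1=13|18=31
R0=112+4=116
R4=6-2=4
CMP R4, 0  (cmp 4,0)
JNZ L2: taken
R1=31^19=12
R6=M[116]=16
R1=12|16=28
R0=116+4=120
R4=4-2=2
CMP R4, 0  (cmp 2,0)
JNZ L2: taken
R1=28^19=15
R6=M[120]=18
R1=15|18=31
R0=120+4=124
R4=2-2=0
CMP R4, 0  (cmp 0,0)
JNZ L2: not taken
R6=18+2=20
halt.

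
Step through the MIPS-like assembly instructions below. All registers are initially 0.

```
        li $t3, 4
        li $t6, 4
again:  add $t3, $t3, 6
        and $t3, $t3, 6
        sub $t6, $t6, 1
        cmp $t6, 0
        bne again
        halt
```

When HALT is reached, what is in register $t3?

after li $t3, 4: $t3=4
after li $t6, 4: $t6=4
after add $t3, $t3, 6: $t3=4+6=10
after and $t3, $t3, 6: $t3=10&6=2
after sub $t6, $t6, 1: $t6=4-1=3
cmp $t6, 0  (cmp 3,0)
bne again: taken
after add $t3, $t3, 6: $t3=2+6=8
after and $t3, $t3, 6: $t3=8&6=0
after sub $t6, $t6, 1: $t6=3-1=2
cmp $t6, 0  (cmp 2,0)
bne again: taken
after add $t3, $t3, 6: $t3=0+6=6
after and $t3, $t3, 6: $t3=6&6=6
after sub $t6, $t6, 1: $t6=2-1=1
cmp $t6, 0  (cmp 1,0)
bne again: taken
after add $t3, $t3, 6: $t3=6+6=12
after and $t3, $t3, 6: $t3=12&6=4
after sub $t6, $t6, 1: $t6=1-1=0
cmp $t6, 0  (cmp 0,0)
bne again: not taken
halt.

4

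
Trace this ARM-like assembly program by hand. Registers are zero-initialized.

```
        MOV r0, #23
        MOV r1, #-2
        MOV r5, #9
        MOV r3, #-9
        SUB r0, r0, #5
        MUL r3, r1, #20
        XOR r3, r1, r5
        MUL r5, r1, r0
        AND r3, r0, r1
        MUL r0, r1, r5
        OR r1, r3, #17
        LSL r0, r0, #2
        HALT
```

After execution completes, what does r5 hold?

-36

after MOV r0, #23: r0=23
after MOV r1, #-2: r1=-2
after MOV r5, #9: r5=9
after MOV r3, #-9: r3=-9
after SUB r0, r0, #5: r0=23-5=18
after MUL r3, r1, #20: r3=(-2)*20=-40
after XOR r3, r1, r5: r3=(-2)^9=-9
after MUL r5, r1, r0: r5=(-2)*18=-36
after AND r3, r0, r1: r3=18&(-2)=18
after MUL r0, r1, r5: r0=(-2)*(-36)=72
after OR r1, r3, #17: r1=18|17=19
after LSL r0, r0, #2: r0=72<<2=288
halt.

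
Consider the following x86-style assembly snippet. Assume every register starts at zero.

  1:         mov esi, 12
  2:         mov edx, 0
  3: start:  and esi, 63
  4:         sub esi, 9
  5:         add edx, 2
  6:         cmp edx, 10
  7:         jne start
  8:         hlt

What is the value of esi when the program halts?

after mov esi, 12: esi=12
after mov edx, 0: edx=0
after and esi, 63: esi=12&63=12
after sub esi, 9: esi=12-9=3
after add edx, 2: edx=0+2=2
cmp edx, 10  (cmp 2,10)
jne start: taken
after and esi, 63: esi=3&63=3
after sub esi, 9: esi=3-9=-6
after add edx, 2: edx=2+2=4
cmp edx, 10  (cmp 4,10)
jne start: taken
after and esi, 63: esi=(-6)&63=58
after sub esi, 9: esi=58-9=49
after add edx, 2: edx=4+2=6
cmp edx, 10  (cmp 6,10)
jne start: taken
after and esi, 63: esi=49&63=49
after sub esi, 9: esi=49-9=40
after add edx, 2: edx=6+2=8
cmp edx, 10  (cmp 8,10)
jne start: taken
after and esi, 63: esi=40&63=40
after sub esi, 9: esi=40-9=31
after add edx, 2: edx=8+2=10
cmp edx, 10  (cmp 10,10)
jne start: not taken
halt.

31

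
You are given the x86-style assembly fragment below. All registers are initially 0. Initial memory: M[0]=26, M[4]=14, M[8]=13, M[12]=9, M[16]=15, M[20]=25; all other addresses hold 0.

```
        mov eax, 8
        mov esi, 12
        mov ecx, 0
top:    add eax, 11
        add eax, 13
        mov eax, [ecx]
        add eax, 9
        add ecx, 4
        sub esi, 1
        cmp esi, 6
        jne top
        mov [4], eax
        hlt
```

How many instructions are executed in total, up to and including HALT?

53

after mov eax, 8: eax=8
after mov esi, 12: esi=12
after mov ecx, 0: ecx=0
after add eax, 11: eax=8+11=19
after add eax, 13: eax=19+13=32
after mov eax, [ecx]: eax=M[0]=26
after add eax, 9: eax=26+9=35
after add ecx, 4: ecx=0+4=4
after sub esi, 1: esi=12-1=11
cmp esi, 6  (cmp 11,6)
jne top: taken
after add eax, 11: eax=35+11=46
after add eax, 13: eax=46+13=59
after mov eax, [ecx]: eax=M[4]=14
after add eax, 9: eax=14+9=23
after add ecx, 4: ecx=4+4=8
after sub esi, 1: esi=11-1=10
cmp esi, 6  (cmp 10,6)
jne top: taken
after add eax, 11: eax=23+11=34
after add eax, 13: eax=34+13=47
after mov eax, [ecx]: eax=M[8]=13
after add eax, 9: eax=13+9=22
after add ecx, 4: ecx=8+4=12
after sub esi, 1: esi=10-1=9
cmp esi, 6  (cmp 9,6)
jne top: taken
after add eax, 11: eax=22+11=33
after add eax, 13: eax=33+13=46
after mov eax, [ecx]: eax=M[12]=9
after add eax, 9: eax=9+9=18
after add ecx, 4: ecx=12+4=16
after sub esi, 1: esi=9-1=8
cmp esi, 6  (cmp 8,6)
jne top: taken
after add eax, 11: eax=18+11=29
after add eax, 13: eax=29+13=42
after mov eax, [ecx]: eax=M[16]=15
after add eax, 9: eax=15+9=24
after add ecx, 4: ecx=16+4=20
after sub esi, 1: esi=8-1=7
cmp esi, 6  (cmp 7,6)
jne top: taken
after add eax, 11: eax=24+11=35
after add eax, 13: eax=35+13=48
after mov eax, [ecx]: eax=M[20]=25
after add eax, 9: eax=25+9=34
after add ecx, 4: ecx=20+4=24
after sub esi, 1: esi=7-1=6
cmp esi, 6  (cmp 6,6)
jne top: not taken
mov [4], eax → M[4]=34
halt.
Total executed instructions: 53.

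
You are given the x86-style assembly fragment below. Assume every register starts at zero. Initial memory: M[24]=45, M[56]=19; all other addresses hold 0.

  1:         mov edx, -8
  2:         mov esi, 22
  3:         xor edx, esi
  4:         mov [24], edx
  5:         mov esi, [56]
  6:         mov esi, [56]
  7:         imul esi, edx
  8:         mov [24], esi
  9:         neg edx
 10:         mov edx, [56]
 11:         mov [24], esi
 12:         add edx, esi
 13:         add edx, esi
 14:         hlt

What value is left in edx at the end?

-665

mov edx, -8 → edx=-8
mov esi, 22 → esi=22
xor edx, esi → edx=(-8)^22=-18
mov [24], edx → M[24]=-18
mov esi, [56] → esi=M[56]=19
mov esi, [56] → esi=M[56]=19
imul esi, edx → esi=19*(-18)=-342
mov [24], esi → M[24]=-342
neg edx → edx=-(-18)=18
mov edx, [56] → edx=M[56]=19
mov [24], esi → M[24]=-342
add edx, esi → edx=19+(-342)=-323
add edx, esi → edx=(-323)+(-342)=-665
halt.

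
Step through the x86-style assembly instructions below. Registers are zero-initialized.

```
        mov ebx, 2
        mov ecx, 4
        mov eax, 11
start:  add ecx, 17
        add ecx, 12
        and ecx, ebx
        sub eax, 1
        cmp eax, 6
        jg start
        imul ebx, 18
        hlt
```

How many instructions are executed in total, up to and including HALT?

35

ebx=2
ecx=4
eax=11
ecx=4+17=21
ecx=21+12=33
ecx=33&2=0
eax=11-1=10
cmp eax, 6  (cmp 10,6)
jg start: taken
ecx=0+17=17
ecx=17+12=29
ecx=29&2=0
eax=10-1=9
cmp eax, 6  (cmp 9,6)
jg start: taken
ecx=0+17=17
ecx=17+12=29
ecx=29&2=0
eax=9-1=8
cmp eax, 6  (cmp 8,6)
jg start: taken
ecx=0+17=17
ecx=17+12=29
ecx=29&2=0
eax=8-1=7
cmp eax, 6  (cmp 7,6)
jg start: taken
ecx=0+17=17
ecx=17+12=29
ecx=29&2=0
eax=7-1=6
cmp eax, 6  (cmp 6,6)
jg start: not taken
ebx=2*18=36
halt.
Total executed instructions: 35.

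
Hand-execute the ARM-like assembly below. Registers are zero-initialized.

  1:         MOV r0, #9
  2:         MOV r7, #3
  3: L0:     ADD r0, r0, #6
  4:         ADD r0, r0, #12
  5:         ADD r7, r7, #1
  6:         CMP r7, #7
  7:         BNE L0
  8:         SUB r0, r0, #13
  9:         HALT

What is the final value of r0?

after MOV r0, #9: r0=9
after MOV r7, #3: r7=3
after ADD r0, r0, #6: r0=9+6=15
after ADD r0, r0, #12: r0=15+12=27
after ADD r7, r7, #1: r7=3+1=4
CMP r7, #7  (cmp 4,7)
BNE L0: taken
after ADD r0, r0, #6: r0=27+6=33
after ADD r0, r0, #12: r0=33+12=45
after ADD r7, r7, #1: r7=4+1=5
CMP r7, #7  (cmp 5,7)
BNE L0: taken
after ADD r0, r0, #6: r0=45+6=51
after ADD r0, r0, #12: r0=51+12=63
after ADD r7, r7, #1: r7=5+1=6
CMP r7, #7  (cmp 6,7)
BNE L0: taken
after ADD r0, r0, #6: r0=63+6=69
after ADD r0, r0, #12: r0=69+12=81
after ADD r7, r7, #1: r7=6+1=7
CMP r7, #7  (cmp 7,7)
BNE L0: not taken
after SUB r0, r0, #13: r0=81-13=68
halt.

68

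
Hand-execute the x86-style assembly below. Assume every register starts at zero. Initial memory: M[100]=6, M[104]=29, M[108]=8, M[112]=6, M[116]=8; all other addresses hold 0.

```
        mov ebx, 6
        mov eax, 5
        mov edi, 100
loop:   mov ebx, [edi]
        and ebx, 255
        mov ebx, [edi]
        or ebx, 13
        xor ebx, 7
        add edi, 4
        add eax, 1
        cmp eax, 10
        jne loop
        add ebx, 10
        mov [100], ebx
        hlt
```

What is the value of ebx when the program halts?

mov ebx, 6 → ebx=6
mov eax, 5 → eax=5
mov edi, 100 → edi=100
mov ebx, [edi] → ebx=M[100]=6
and ebx, 255 → ebx=6&255=6
mov ebx, [edi] → ebx=M[100]=6
or ebx, 13 → ebx=6|13=15
xor ebx, 7 → ebx=15^7=8
add edi, 4 → edi=100+4=104
add eax, 1 → eax=5+1=6
cmp eax, 10  (cmp 6,10)
jne loop: taken
mov ebx, [edi] → ebx=M[104]=29
and ebx, 255 → ebx=29&255=29
mov ebx, [edi] → ebx=M[104]=29
or ebx, 13 → ebx=29|13=29
xor ebx, 7 → ebx=29^7=26
add edi, 4 → edi=104+4=108
add eax, 1 → eax=6+1=7
cmp eax, 10  (cmp 7,10)
jne loop: taken
mov ebx, [edi] → ebx=M[108]=8
and ebx, 255 → ebx=8&255=8
mov ebx, [edi] → ebx=M[108]=8
or ebx, 13 → ebx=8|13=13
xor ebx, 7 → ebx=13^7=10
add edi, 4 → edi=108+4=112
add eax, 1 → eax=7+1=8
cmp eax, 10  (cmp 8,10)
jne loop: taken
mov ebx, [edi] → ebx=M[112]=6
and ebx, 255 → ebx=6&255=6
mov ebx, [edi] → ebx=M[112]=6
or ebx, 13 → ebx=6|13=15
xor ebx, 7 → ebx=15^7=8
add edi, 4 → edi=112+4=116
add eax, 1 → eax=8+1=9
cmp eax, 10  (cmp 9,10)
jne loop: taken
mov ebx, [edi] → ebx=M[116]=8
and ebx, 255 → ebx=8&255=8
mov ebx, [edi] → ebx=M[116]=8
or ebx, 13 → ebx=8|13=13
xor ebx, 7 → ebx=13^7=10
add edi, 4 → edi=116+4=120
add eax, 1 → eax=9+1=10
cmp eax, 10  (cmp 10,10)
jne loop: not taken
add ebx, 10 → ebx=10+10=20
mov [100], ebx → M[100]=20
halt.

20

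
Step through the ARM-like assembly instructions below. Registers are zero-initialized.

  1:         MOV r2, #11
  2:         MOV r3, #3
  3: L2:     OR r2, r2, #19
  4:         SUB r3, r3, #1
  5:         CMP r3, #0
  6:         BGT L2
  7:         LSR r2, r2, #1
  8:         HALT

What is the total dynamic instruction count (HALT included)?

16

MOV r2, #11 → r2=11
MOV r3, #3 → r3=3
OR r2, r2, #19 → r2=11|19=27
SUB r3, r3, #1 → r3=3-1=2
CMP r3, #0  (cmp 2,0)
BGT L2: taken
OR r2, r2, #19 → r2=27|19=27
SUB r3, r3, #1 → r3=2-1=1
CMP r3, #0  (cmp 1,0)
BGT L2: taken
OR r2, r2, #19 → r2=27|19=27
SUB r3, r3, #1 → r3=1-1=0
CMP r3, #0  (cmp 0,0)
BGT L2: not taken
LSR r2, r2, #1 → r2=27>>1=13
halt.
Total executed instructions: 16.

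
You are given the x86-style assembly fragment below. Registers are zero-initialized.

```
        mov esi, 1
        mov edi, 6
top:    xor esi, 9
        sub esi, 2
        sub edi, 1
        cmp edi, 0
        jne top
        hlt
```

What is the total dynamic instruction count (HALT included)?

33

after mov esi, 1: esi=1
after mov edi, 6: edi=6
after xor esi, 9: esi=1^9=8
after sub esi, 2: esi=8-2=6
after sub edi, 1: edi=6-1=5
cmp edi, 0  (cmp 5,0)
jne top: taken
after xor esi, 9: esi=6^9=15
after sub esi, 2: esi=15-2=13
after sub edi, 1: edi=5-1=4
cmp edi, 0  (cmp 4,0)
jne top: taken
after xor esi, 9: esi=13^9=4
after sub esi, 2: esi=4-2=2
after sub edi, 1: edi=4-1=3
cmp edi, 0  (cmp 3,0)
jne top: taken
after xor esi, 9: esi=2^9=11
after sub esi, 2: esi=11-2=9
after sub edi, 1: edi=3-1=2
cmp edi, 0  (cmp 2,0)
jne top: taken
after xor esi, 9: esi=9^9=0
after sub esi, 2: esi=0-2=-2
after sub edi, 1: edi=2-1=1
cmp edi, 0  (cmp 1,0)
jne top: taken
after xor esi, 9: esi=(-2)^9=-9
after sub esi, 2: esi=(-9)-2=-11
after sub edi, 1: edi=1-1=0
cmp edi, 0  (cmp 0,0)
jne top: not taken
halt.
Total executed instructions: 33.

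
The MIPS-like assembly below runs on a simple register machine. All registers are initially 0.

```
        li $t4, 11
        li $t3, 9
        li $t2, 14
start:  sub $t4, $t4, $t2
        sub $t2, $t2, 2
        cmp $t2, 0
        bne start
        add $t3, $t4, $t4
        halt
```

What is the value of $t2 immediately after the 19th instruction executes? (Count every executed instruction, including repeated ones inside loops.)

li $t4, 11 → $t4=11
li $t3, 9 → $t3=9
li $t2, 14 → $t2=14
sub $t4, $t4, $t2 → $t4=11-14=-3
sub $t2, $t2, 2 → $t2=14-2=12
cmp $t2, 0  (cmp 12,0)
bne start: taken
sub $t4, $t4, $t2 → $t4=(-3)-12=-15
sub $t2, $t2, 2 → $t2=12-2=10
cmp $t2, 0  (cmp 10,0)
bne start: taken
sub $t4, $t4, $t2 → $t4=(-15)-10=-25
sub $t2, $t2, 2 → $t2=10-2=8
cmp $t2, 0  (cmp 8,0)
bne start: taken
sub $t4, $t4, $t2 → $t4=(-25)-8=-33
sub $t2, $t2, 2 → $t2=8-2=6
cmp $t2, 0  (cmp 6,0)
bne start: taken
After step 19: $t2 = 6.

6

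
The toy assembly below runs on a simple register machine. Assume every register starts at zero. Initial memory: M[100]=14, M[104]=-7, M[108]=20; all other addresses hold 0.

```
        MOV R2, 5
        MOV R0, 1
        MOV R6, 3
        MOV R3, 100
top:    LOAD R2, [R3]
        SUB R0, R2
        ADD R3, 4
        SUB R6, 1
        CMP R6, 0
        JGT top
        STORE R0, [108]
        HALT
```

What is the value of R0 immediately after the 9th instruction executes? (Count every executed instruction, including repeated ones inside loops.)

after MOV R2, 5: R2=5
after MOV R0, 1: R0=1
after MOV R6, 3: R6=3
after MOV R3, 100: R3=100
after LOAD R2, [R3]: R2=M[100]=14
after SUB R0, R2: R0=1-14=-13
after ADD R3, 4: R3=100+4=104
after SUB R6, 1: R6=3-1=2
CMP R6, 0  (cmp 2,0)
After step 9: R0 = -13.

-13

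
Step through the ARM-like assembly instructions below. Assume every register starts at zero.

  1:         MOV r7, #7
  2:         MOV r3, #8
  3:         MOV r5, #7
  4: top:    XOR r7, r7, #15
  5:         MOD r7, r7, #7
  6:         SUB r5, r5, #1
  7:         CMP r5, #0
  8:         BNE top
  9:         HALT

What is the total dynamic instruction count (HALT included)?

after MOV r7, #7: r7=7
after MOV r3, #8: r3=8
after MOV r5, #7: r5=7
after XOR r7, r7, #15: r7=7^15=8
after MOD r7, r7, #7: r7=8%7=1
after SUB r5, r5, #1: r5=7-1=6
CMP r5, #0  (cmp 6,0)
BNE top: taken
after XOR r7, r7, #15: r7=1^15=14
after MOD r7, r7, #7: r7=14%7=0
after SUB r5, r5, #1: r5=6-1=5
CMP r5, #0  (cmp 5,0)
BNE top: taken
after XOR r7, r7, #15: r7=0^15=15
after MOD r7, r7, #7: r7=15%7=1
after SUB r5, r5, #1: r5=5-1=4
CMP r5, #0  (cmp 4,0)
BNE top: taken
after XOR r7, r7, #15: r7=1^15=14
after MOD r7, r7, #7: r7=14%7=0
after SUB r5, r5, #1: r5=4-1=3
CMP r5, #0  (cmp 3,0)
BNE top: taken
after XOR r7, r7, #15: r7=0^15=15
after MOD r7, r7, #7: r7=15%7=1
after SUB r5, r5, #1: r5=3-1=2
CMP r5, #0  (cmp 2,0)
BNE top: taken
after XOR r7, r7, #15: r7=1^15=14
after MOD r7, r7, #7: r7=14%7=0
after SUB r5, r5, #1: r5=2-1=1
CMP r5, #0  (cmp 1,0)
BNE top: taken
after XOR r7, r7, #15: r7=0^15=15
after MOD r7, r7, #7: r7=15%7=1
after SUB r5, r5, #1: r5=1-1=0
CMP r5, #0  (cmp 0,0)
BNE top: not taken
halt.
Total executed instructions: 39.

39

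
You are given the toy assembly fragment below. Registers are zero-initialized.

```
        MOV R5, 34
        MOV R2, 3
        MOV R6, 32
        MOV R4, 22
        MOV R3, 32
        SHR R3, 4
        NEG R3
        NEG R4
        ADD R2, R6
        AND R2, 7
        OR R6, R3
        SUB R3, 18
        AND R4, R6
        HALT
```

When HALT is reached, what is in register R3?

-20

MOV R5, 34 → R5=34
MOV R2, 3 → R2=3
MOV R6, 32 → R6=32
MOV R4, 22 → R4=22
MOV R3, 32 → R3=32
SHR R3, 4 → R3=32>>4=2
NEG R3 → R3=-(2)=-2
NEG R4 → R4=-(22)=-22
ADD R2, R6 → R2=3+32=35
AND R2, 7 → R2=35&7=3
OR R6, R3 → R6=32|(-2)=-2
SUB R3, 18 → R3=(-2)-18=-20
AND R4, R6 → R4=(-22)&(-2)=-22
halt.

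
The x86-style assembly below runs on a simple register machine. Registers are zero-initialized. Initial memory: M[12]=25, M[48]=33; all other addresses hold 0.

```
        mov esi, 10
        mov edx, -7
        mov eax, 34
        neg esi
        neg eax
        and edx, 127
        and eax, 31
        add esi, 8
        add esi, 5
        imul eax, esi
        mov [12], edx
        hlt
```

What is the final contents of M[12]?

after mov esi, 10: esi=10
after mov edx, -7: edx=-7
after mov eax, 34: eax=34
after neg esi: esi=-(10)=-10
after neg eax: eax=-(34)=-34
after and edx, 127: edx=(-7)&127=121
after and eax, 31: eax=(-34)&31=30
after add esi, 8: esi=(-10)+8=-2
after add esi, 5: esi=(-2)+5=3
after imul eax, esi: eax=30*3=90
mov [12], edx → M[12]=121
halt.

121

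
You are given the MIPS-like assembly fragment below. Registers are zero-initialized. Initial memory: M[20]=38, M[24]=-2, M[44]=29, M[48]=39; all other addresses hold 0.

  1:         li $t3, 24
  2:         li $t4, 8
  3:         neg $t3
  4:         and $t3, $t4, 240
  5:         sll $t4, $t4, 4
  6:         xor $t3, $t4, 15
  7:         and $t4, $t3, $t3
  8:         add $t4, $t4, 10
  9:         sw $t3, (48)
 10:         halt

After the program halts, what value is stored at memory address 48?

$t3=24
$t4=8
$t3=-(24)=-24
$t3=8&240=0
$t4=8<<4=128
$t3=128^15=143
$t4=143&143=143
$t4=143+10=153
sw $t3, (48) → M[48]=143
halt.

143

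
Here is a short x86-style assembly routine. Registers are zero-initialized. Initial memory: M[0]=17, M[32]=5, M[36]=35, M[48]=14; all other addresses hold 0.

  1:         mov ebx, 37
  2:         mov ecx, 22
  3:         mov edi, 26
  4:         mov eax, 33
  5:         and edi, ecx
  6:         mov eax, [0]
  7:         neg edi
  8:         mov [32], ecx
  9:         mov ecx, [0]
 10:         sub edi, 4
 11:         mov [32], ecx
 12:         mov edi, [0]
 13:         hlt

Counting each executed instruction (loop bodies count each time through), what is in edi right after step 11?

ebx=37
ecx=22
edi=26
eax=33
edi=26&22=18
eax=M[0]=17
edi=-(18)=-18
mov [32], ecx → M[32]=22
ecx=M[0]=17
edi=(-18)-4=-22
mov [32], ecx → M[32]=17
After step 11: edi = -22.

-22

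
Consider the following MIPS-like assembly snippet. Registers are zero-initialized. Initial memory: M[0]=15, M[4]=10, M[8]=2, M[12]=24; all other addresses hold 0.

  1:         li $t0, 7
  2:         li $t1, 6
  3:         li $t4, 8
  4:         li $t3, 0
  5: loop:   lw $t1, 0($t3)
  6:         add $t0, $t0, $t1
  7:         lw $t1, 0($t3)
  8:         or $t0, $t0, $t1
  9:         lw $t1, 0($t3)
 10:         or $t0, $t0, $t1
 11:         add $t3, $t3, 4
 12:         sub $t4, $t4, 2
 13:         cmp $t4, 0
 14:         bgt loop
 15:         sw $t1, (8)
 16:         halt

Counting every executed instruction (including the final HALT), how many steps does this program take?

46

li $t0, 7 → $t0=7
li $t1, 6 → $t1=6
li $t4, 8 → $t4=8
li $t3, 0 → $t3=0
lw $t1, 0($t3) → $t1=M[0]=15
add $t0, $t0, $t1 → $t0=7+15=22
lw $t1, 0($t3) → $t1=M[0]=15
or $t0, $t0, $t1 → $t0=22|15=31
lw $t1, 0($t3) → $t1=M[0]=15
or $t0, $t0, $t1 → $t0=31|15=31
add $t3, $t3, 4 → $t3=0+4=4
sub $t4, $t4, 2 → $t4=8-2=6
cmp $t4, 0  (cmp 6,0)
bgt loop: taken
lw $t1, 0($t3) → $t1=M[4]=10
add $t0, $t0, $t1 → $t0=31+10=41
lw $t1, 0($t3) → $t1=M[4]=10
or $t0, $t0, $t1 → $t0=41|10=43
lw $t1, 0($t3) → $t1=M[4]=10
or $t0, $t0, $t1 → $t0=43|10=43
add $t3, $t3, 4 → $t3=4+4=8
sub $t4, $t4, 2 → $t4=6-2=4
cmp $t4, 0  (cmp 4,0)
bgt loop: taken
lw $t1, 0($t3) → $t1=M[8]=2
add $t0, $t0, $t1 → $t0=43+2=45
lw $t1, 0($t3) → $t1=M[8]=2
or $t0, $t0, $t1 → $t0=45|2=47
lw $t1, 0($t3) → $t1=M[8]=2
or $t0, $t0, $t1 → $t0=47|2=47
add $t3, $t3, 4 → $t3=8+4=12
sub $t4, $t4, 2 → $t4=4-2=2
cmp $t4, 0  (cmp 2,0)
bgt loop: taken
lw $t1, 0($t3) → $t1=M[12]=24
add $t0, $t0, $t1 → $t0=47+24=71
lw $t1, 0($t3) → $t1=M[12]=24
or $t0, $t0, $t1 → $t0=71|24=95
lw $t1, 0($t3) → $t1=M[12]=24
or $t0, $t0, $t1 → $t0=95|24=95
add $t3, $t3, 4 → $t3=12+4=16
sub $t4, $t4, 2 → $t4=2-2=0
cmp $t4, 0  (cmp 0,0)
bgt loop: not taken
sw $t1, (8) → M[8]=24
halt.
Total executed instructions: 46.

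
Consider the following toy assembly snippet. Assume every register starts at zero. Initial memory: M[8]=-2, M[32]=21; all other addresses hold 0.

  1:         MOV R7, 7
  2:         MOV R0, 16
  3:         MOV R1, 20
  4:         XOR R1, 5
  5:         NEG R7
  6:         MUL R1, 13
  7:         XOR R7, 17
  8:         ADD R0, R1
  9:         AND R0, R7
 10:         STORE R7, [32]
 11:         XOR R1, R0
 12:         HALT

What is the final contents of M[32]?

MOV R7, 7 → R7=7
MOV R0, 16 → R0=16
MOV R1, 20 → R1=20
XOR R1, 5 → R1=20^5=17
NEG R7 → R7=-(7)=-7
MUL R1, 13 → R1=17*13=221
XOR R7, 17 → R7=(-7)^17=-24
ADD R0, R1 → R0=16+221=237
AND R0, R7 → R0=237&(-24)=232
STORE R7, [32] → M[32]=-24
XOR R1, R0 → R1=221^232=53
halt.

-24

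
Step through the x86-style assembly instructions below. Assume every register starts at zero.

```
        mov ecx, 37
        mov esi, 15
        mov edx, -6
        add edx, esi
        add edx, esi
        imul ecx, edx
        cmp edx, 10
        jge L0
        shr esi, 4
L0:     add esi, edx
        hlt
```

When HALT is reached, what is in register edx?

mov ecx, 37 → ecx=37
mov esi, 15 → esi=15
mov edx, -6 → edx=-6
add edx, esi → edx=(-6)+15=9
add edx, esi → edx=9+15=24
imul ecx, edx → ecx=37*24=888
cmp edx, 10  (cmp 24,10)
jge L0: taken
add esi, edx → esi=15+24=39
halt.

24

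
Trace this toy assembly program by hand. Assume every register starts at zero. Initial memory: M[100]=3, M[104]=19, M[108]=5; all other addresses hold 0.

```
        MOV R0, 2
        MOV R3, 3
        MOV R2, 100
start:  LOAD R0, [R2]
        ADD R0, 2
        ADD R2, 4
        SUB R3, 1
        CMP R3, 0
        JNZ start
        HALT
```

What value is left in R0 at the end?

MOV R0, 2 → R0=2
MOV R3, 3 → R3=3
MOV R2, 100 → R2=100
LOAD R0, [R2] → R0=M[100]=3
ADD R0, 2 → R0=3+2=5
ADD R2, 4 → R2=100+4=104
SUB R3, 1 → R3=3-1=2
CMP R3, 0  (cmp 2,0)
JNZ start: taken
LOAD R0, [R2] → R0=M[104]=19
ADD R0, 2 → R0=19+2=21
ADD R2, 4 → R2=104+4=108
SUB R3, 1 → R3=2-1=1
CMP R3, 0  (cmp 1,0)
JNZ start: taken
LOAD R0, [R2] → R0=M[108]=5
ADD R0, 2 → R0=5+2=7
ADD R2, 4 → R2=108+4=112
SUB R3, 1 → R3=1-1=0
CMP R3, 0  (cmp 0,0)
JNZ start: not taken
halt.

7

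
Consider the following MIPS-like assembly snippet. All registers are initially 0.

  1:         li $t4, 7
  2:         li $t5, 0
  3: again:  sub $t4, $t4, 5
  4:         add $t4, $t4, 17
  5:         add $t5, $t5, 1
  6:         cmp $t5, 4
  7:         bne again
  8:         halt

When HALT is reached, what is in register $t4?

after li $t4, 7: $t4=7
after li $t5, 0: $t5=0
after sub $t4, $t4, 5: $t4=7-5=2
after add $t4, $t4, 17: $t4=2+17=19
after add $t5, $t5, 1: $t5=0+1=1
cmp $t5, 4  (cmp 1,4)
bne again: taken
after sub $t4, $t4, 5: $t4=19-5=14
after add $t4, $t4, 17: $t4=14+17=31
after add $t5, $t5, 1: $t5=1+1=2
cmp $t5, 4  (cmp 2,4)
bne again: taken
after sub $t4, $t4, 5: $t4=31-5=26
after add $t4, $t4, 17: $t4=26+17=43
after add $t5, $t5, 1: $t5=2+1=3
cmp $t5, 4  (cmp 3,4)
bne again: taken
after sub $t4, $t4, 5: $t4=43-5=38
after add $t4, $t4, 17: $t4=38+17=55
after add $t5, $t5, 1: $t5=3+1=4
cmp $t5, 4  (cmp 4,4)
bne again: not taken
halt.

55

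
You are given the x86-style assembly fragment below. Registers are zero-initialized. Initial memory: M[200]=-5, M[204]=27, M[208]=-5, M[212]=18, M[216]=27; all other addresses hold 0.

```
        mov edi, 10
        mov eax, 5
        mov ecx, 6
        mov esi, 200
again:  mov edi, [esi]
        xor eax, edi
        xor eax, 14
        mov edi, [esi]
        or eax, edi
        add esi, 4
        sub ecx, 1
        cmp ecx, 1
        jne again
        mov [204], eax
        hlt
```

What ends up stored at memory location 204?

mov edi, 10 → edi=10
mov eax, 5 → eax=5
mov ecx, 6 → ecx=6
mov esi, 200 → esi=200
mov edi, [esi] → edi=M[200]=-5
xor eax, edi → eax=5^(-5)=-2
xor eax, 14 → eax=(-2)^14=-16
mov edi, [esi] → edi=M[200]=-5
or eax, edi → eax=(-16)|(-5)=-5
add esi, 4 → esi=200+4=204
sub ecx, 1 → ecx=6-1=5
cmp ecx, 1  (cmp 5,1)
jne again: taken
mov edi, [esi] → edi=M[204]=27
xor eax, edi → eax=(-5)^27=-32
xor eax, 14 → eax=(-32)^14=-18
mov edi, [esi] → edi=M[204]=27
or eax, edi → eax=(-18)|27=-1
add esi, 4 → esi=204+4=208
sub ecx, 1 → ecx=5-1=4
cmp ecx, 1  (cmp 4,1)
jne again: taken
mov edi, [esi] → edi=M[208]=-5
xor eax, edi → eax=(-1)^(-5)=4
xor eax, 14 → eax=4^14=10
mov edi, [esi] → edi=M[208]=-5
or eax, edi → eax=10|(-5)=-5
add esi, 4 → esi=208+4=212
sub ecx, 1 → ecx=4-1=3
cmp ecx, 1  (cmp 3,1)
jne again: taken
mov edi, [esi] → edi=M[212]=18
xor eax, edi → eax=(-5)^18=-23
xor eax, 14 → eax=(-23)^14=-25
mov edi, [esi] → edi=M[212]=18
or eax, edi → eax=(-25)|18=-9
add esi, 4 → esi=212+4=216
sub ecx, 1 → ecx=3-1=2
cmp ecx, 1  (cmp 2,1)
jne again: taken
mov edi, [esi] → edi=M[216]=27
xor eax, edi → eax=(-9)^27=-20
xor eax, 14 → eax=(-20)^14=-30
mov edi, [esi] → edi=M[216]=27
or eax, edi → eax=(-30)|27=-5
add esi, 4 → esi=216+4=220
sub ecx, 1 → ecx=2-1=1
cmp ecx, 1  (cmp 1,1)
jne again: not taken
mov [204], eax → M[204]=-5
halt.

-5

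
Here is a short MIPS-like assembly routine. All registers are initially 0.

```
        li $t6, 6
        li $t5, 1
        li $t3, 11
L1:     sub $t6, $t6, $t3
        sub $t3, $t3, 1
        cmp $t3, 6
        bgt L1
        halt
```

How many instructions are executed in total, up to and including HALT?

24

li $t6, 6 → $t6=6
li $t5, 1 → $t5=1
li $t3, 11 → $t3=11
sub $t6, $t6, $t3 → $t6=6-11=-5
sub $t3, $t3, 1 → $t3=11-1=10
cmp $t3, 6  (cmp 10,6)
bgt L1: taken
sub $t6, $t6, $t3 → $t6=(-5)-10=-15
sub $t3, $t3, 1 → $t3=10-1=9
cmp $t3, 6  (cmp 9,6)
bgt L1: taken
sub $t6, $t6, $t3 → $t6=(-15)-9=-24
sub $t3, $t3, 1 → $t3=9-1=8
cmp $t3, 6  (cmp 8,6)
bgt L1: taken
sub $t6, $t6, $t3 → $t6=(-24)-8=-32
sub $t3, $t3, 1 → $t3=8-1=7
cmp $t3, 6  (cmp 7,6)
bgt L1: taken
sub $t6, $t6, $t3 → $t6=(-32)-7=-39
sub $t3, $t3, 1 → $t3=7-1=6
cmp $t3, 6  (cmp 6,6)
bgt L1: not taken
halt.
Total executed instructions: 24.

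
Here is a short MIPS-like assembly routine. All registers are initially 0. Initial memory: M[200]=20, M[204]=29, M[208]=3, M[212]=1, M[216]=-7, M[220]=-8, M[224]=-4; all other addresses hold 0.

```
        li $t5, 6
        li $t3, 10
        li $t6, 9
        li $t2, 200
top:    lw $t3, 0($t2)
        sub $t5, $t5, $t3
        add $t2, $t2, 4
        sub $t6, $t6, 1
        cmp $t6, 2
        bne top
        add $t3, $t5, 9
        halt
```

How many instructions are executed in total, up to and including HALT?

48

li $t5, 6 → $t5=6
li $t3, 10 → $t3=10
li $t6, 9 → $t6=9
li $t2, 200 → $t2=200
lw $t3, 0($t2) → $t3=M[200]=20
sub $t5, $t5, $t3 → $t5=6-20=-14
add $t2, $t2, 4 → $t2=200+4=204
sub $t6, $t6, 1 → $t6=9-1=8
cmp $t6, 2  (cmp 8,2)
bne top: taken
lw $t3, 0($t2) → $t3=M[204]=29
sub $t5, $t5, $t3 → $t5=(-14)-29=-43
add $t2, $t2, 4 → $t2=204+4=208
sub $t6, $t6, 1 → $t6=8-1=7
cmp $t6, 2  (cmp 7,2)
bne top: taken
lw $t3, 0($t2) → $t3=M[208]=3
sub $t5, $t5, $t3 → $t5=(-43)-3=-46
add $t2, $t2, 4 → $t2=208+4=212
sub $t6, $t6, 1 → $t6=7-1=6
cmp $t6, 2  (cmp 6,2)
bne top: taken
lw $t3, 0($t2) → $t3=M[212]=1
sub $t5, $t5, $t3 → $t5=(-46)-1=-47
add $t2, $t2, 4 → $t2=212+4=216
sub $t6, $t6, 1 → $t6=6-1=5
cmp $t6, 2  (cmp 5,2)
bne top: taken
lw $t3, 0($t2) → $t3=M[216]=-7
sub $t5, $t5, $t3 → $t5=(-47)-(-7)=-40
add $t2, $t2, 4 → $t2=216+4=220
sub $t6, $t6, 1 → $t6=5-1=4
cmp $t6, 2  (cmp 4,2)
bne top: taken
lw $t3, 0($t2) → $t3=M[220]=-8
sub $t5, $t5, $t3 → $t5=(-40)-(-8)=-32
add $t2, $t2, 4 → $t2=220+4=224
sub $t6, $t6, 1 → $t6=4-1=3
cmp $t6, 2  (cmp 3,2)
bne top: taken
lw $t3, 0($t2) → $t3=M[224]=-4
sub $t5, $t5, $t3 → $t5=(-32)-(-4)=-28
add $t2, $t2, 4 → $t2=224+4=228
sub $t6, $t6, 1 → $t6=3-1=2
cmp $t6, 2  (cmp 2,2)
bne top: not taken
add $t3, $t5, 9 → $t3=(-28)+9=-19
halt.
Total executed instructions: 48.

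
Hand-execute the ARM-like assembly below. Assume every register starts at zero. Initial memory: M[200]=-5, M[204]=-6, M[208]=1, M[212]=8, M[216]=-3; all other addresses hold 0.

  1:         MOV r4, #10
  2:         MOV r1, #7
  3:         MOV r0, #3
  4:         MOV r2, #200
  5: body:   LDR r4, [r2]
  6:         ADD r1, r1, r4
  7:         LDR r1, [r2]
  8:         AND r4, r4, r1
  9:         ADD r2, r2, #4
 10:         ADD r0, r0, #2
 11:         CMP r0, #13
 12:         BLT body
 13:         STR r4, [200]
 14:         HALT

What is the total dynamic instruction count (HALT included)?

46

MOV r4, #10 → r4=10
MOV r1, #7 → r1=7
MOV r0, #3 → r0=3
MOV r2, #200 → r2=200
LDR r4, [r2] → r4=M[200]=-5
ADD r1, r1, r4 → r1=7+(-5)=2
LDR r1, [r2] → r1=M[200]=-5
AND r4, r4, r1 → r4=(-5)&(-5)=-5
ADD r2, r2, #4 → r2=200+4=204
ADD r0, r0, #2 → r0=3+2=5
CMP r0, #13  (cmp 5,13)
BLT body: taken
LDR r4, [r2] → r4=M[204]=-6
ADD r1, r1, r4 → r1=(-5)+(-6)=-11
LDR r1, [r2] → r1=M[204]=-6
AND r4, r4, r1 → r4=(-6)&(-6)=-6
ADD r2, r2, #4 → r2=204+4=208
ADD r0, r0, #2 → r0=5+2=7
CMP r0, #13  (cmp 7,13)
BLT body: taken
LDR r4, [r2] → r4=M[208]=1
ADD r1, r1, r4 → r1=(-6)+1=-5
LDR r1, [r2] → r1=M[208]=1
AND r4, r4, r1 → r4=1&1=1
ADD r2, r2, #4 → r2=208+4=212
ADD r0, r0, #2 → r0=7+2=9
CMP r0, #13  (cmp 9,13)
BLT body: taken
LDR r4, [r2] → r4=M[212]=8
ADD r1, r1, r4 → r1=1+8=9
LDR r1, [r2] → r1=M[212]=8
AND r4, r4, r1 → r4=8&8=8
ADD r2, r2, #4 → r2=212+4=216
ADD r0, r0, #2 → r0=9+2=11
CMP r0, #13  (cmp 11,13)
BLT body: taken
LDR r4, [r2] → r4=M[216]=-3
ADD r1, r1, r4 → r1=8+(-3)=5
LDR r1, [r2] → r1=M[216]=-3
AND r4, r4, r1 → r4=(-3)&(-3)=-3
ADD r2, r2, #4 → r2=216+4=220
ADD r0, r0, #2 → r0=11+2=13
CMP r0, #13  (cmp 13,13)
BLT body: not taken
STR r4, [200] → M[200]=-3
halt.
Total executed instructions: 46.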